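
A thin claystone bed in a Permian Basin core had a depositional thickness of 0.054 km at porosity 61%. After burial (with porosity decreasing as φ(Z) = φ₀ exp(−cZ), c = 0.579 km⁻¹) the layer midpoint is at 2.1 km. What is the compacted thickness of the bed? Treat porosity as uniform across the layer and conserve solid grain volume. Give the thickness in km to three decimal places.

0.026 km

Porosity at 2.1 km: φ = 0.61·exp(−0.579×2.1) = 0.1808
Solid-volume conservation: h(1−φ) = h₀(1−φ₀) ⇒ h = h₀·(1−φ₀)/(1−φ)
h = 0.054 × (1 − 0.61)/(1 − 0.1808) = 0.054 × 0.4761 = 0.0257 km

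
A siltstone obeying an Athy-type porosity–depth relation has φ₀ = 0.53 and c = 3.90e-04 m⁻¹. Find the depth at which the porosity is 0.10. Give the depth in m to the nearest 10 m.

4280 m

Working in km (1 km = 1000 m; c in km⁻¹ = c in m⁻¹ × 1000):
Invert Athy's law: Z = ln(φ₀/φ) / c
Z = ln(0.53/0.1) / 0.39 = ln(5.3) / 0.39 = 1.6677 / 0.39 = 4.276 km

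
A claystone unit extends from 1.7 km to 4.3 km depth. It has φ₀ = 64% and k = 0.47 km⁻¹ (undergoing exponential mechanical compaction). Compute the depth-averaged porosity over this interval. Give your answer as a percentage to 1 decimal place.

⟨φ⟩ = (1/(d₂−d₁)) ∫ φ₀ e^(−kd) dd = φ₀·(e^(−k·d₁) − e^(−k·d₂)) / (k·(d₂−d₁))
e^(−0.47×1.7) = 0.4498; e^(−0.47×4.3) = 0.1325
⟨φ⟩ = 0.64 × (0.4498 − 0.1325) / (0.47 × 2.6) = 0.64 × 0.2596 = 0.1662

16.6%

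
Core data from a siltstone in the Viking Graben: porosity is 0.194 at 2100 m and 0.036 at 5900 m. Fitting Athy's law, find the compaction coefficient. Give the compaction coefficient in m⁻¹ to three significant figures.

Working in km (1 km = 1000 m; c in km⁻¹ = c in m⁻¹ × 1000):
Athy: n(Z) = n₀ e^(−cZ) ⇒ n₁/n₂ = e^{c(Z₂−Z₁)} ⇒ c = ln(n₁/n₂)/(Z₂−Z₁)
c = ln(0.194/0.036) / (5.9 − 2.1) = ln(5.389) / 3.8 = 1.6843 / 3.8 = 0.4432 km⁻¹

0.000443 m⁻¹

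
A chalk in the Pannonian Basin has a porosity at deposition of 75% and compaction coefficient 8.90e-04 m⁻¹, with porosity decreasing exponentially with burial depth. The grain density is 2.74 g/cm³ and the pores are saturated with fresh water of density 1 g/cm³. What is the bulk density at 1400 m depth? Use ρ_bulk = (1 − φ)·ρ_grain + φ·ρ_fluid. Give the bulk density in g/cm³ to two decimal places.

Working in km (1 km = 1000 m; k in km⁻¹ = k in m⁻¹ × 1000):
Porosity at depth: phi = 0.75·exp(−0.89×1.4) = 0.75×0.2877 = 0.2157
Bulk density: ρ_b = (1−phi)ρ_g + phi·ρ_f = 0.7843×2.74 + 0.2157×1
       = 2.149 + 0.216 = 2.365 g/cm³

2.36 g/cm³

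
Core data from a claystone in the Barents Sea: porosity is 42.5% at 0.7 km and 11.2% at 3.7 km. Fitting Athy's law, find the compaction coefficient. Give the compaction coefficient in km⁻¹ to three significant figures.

Athy: φ(Z) = φ₀ e^(−βZ) ⇒ φ₁/φ₂ = e^{β(Z₂−Z₁)} ⇒ β = ln(φ₁/φ₂)/(Z₂−Z₁)
β = ln(0.425/0.112) / (3.7 − 0.7) = ln(3.795) / 3 = 1.3336 / 3 = 0.4445 km⁻¹

0.445 km⁻¹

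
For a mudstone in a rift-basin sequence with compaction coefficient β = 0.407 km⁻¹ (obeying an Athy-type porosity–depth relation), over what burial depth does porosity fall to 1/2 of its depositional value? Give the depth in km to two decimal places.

1.70 km

φ/φ₀ = 1/2 ⇒ exp(−β·z) = 1/2 ⇒ z = ln(2) / β
z = 0.6931 / 0.407 = 1.703 km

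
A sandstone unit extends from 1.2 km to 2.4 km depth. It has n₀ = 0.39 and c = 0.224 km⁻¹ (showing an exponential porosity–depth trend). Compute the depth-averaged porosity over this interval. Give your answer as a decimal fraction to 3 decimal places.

0.261

⟨n⟩ = (1/(d₂−d₁)) ∫ n₀ e^(−cd) dd = n₀·(e^(−c·d₁) − e^(−c·d₂)) / (c·(d₂−d₁))
e^(−0.224×1.2) = 0.7643; e^(−0.224×2.4) = 0.5841
⟨n⟩ = 0.39 × (0.7643 − 0.5841) / (0.224 × 1.2) = 0.39 × 0.6702 = 0.2614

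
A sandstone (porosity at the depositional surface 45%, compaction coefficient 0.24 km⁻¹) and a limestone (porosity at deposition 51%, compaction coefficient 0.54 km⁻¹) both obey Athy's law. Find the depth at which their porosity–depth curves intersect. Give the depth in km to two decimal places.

0.42 km

Set n₀ₐ e^(−cₐd) = n₀ᵦ e^(−cᵦd) ⇒ ln(n₀ₐ/n₀ᵦ) = (cₐ − cᵦ)·d
d = ln(0.45/0.51) / (0.24 − 0.54) = -0.1252 / -0.3 = 0.417 km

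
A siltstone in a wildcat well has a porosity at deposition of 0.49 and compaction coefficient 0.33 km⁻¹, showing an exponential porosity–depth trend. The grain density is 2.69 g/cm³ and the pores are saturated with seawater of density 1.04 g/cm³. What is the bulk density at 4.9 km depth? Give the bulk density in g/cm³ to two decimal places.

Porosity at depth: φ = 0.49·exp(−0.33×4.9) = 0.49×0.1985 = 0.0973
Bulk density: ρ_b = (1−φ)ρ_g + φ·ρ_f = 0.9027×2.69 + 0.0973×1.04
       = 2.428 + 0.101 = 2.530 g/cm³

2.53 g/cm³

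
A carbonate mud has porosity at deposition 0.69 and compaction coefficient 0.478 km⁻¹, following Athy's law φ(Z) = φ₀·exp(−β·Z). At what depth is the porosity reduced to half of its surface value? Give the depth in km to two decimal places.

φ/φ₀ = 1/2 ⇒ exp(−β·Z) = 1/2 ⇒ Z = ln(2) / β
Z = 0.6931 / 0.478 = 1.450 km

1.45 km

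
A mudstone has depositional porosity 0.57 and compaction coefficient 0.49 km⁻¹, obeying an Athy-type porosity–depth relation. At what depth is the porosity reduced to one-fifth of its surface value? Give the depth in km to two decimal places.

n/n₀ = 1/5 ⇒ exp(−c·Z) = 1/5 ⇒ Z = ln(5) / c
Z = 1.6094 / 0.49 = 3.285 km

3.28 km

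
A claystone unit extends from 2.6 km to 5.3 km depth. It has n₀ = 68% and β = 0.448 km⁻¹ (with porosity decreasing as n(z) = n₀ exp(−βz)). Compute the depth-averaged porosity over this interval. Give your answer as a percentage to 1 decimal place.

12.3%

⟨n⟩ = (1/(z₂−z₁)) ∫ n₀ e^(−βz) dz = n₀·(e^(−β·z₁) − e^(−β·z₂)) / (β·(z₂−z₁))
e^(−0.448×2.6) = 0.3120; e^(−0.448×5.3) = 0.0931
⟨n⟩ = 0.68 × (0.3120 − 0.0931) / (0.448 × 2.7) = 0.68 × 0.1810 = 0.1231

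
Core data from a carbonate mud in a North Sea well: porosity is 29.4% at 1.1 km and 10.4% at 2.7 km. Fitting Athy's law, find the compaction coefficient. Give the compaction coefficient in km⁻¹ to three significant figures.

0.649 km⁻¹

Athy: phi(z) = phi₀ e^(−cz) ⇒ phi₁/phi₂ = e^{c(z₂−z₁)} ⇒ c = ln(phi₁/phi₂)/(z₂−z₁)
c = ln(0.294/0.104) / (2.7 − 1.1) = ln(2.827) / 1.6 = 1.0392 / 1.6 = 0.6495 km⁻¹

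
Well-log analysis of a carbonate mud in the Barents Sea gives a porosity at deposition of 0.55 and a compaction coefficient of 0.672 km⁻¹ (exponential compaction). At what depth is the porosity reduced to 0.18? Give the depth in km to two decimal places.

Invert Athy's law: z = ln(n₀/n) / k
z = ln(0.55/0.18) / 0.672 = ln(3.056) / 0.672 = 1.1170 / 0.672 = 1.662 km

1.66 km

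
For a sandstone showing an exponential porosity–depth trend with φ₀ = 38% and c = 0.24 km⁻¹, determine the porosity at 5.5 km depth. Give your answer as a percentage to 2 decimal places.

φ = φ₀·exp(−c·d) = 0.38 × exp(−0.24 × 5.5) = 0.38 × exp(−1.32)
  = 0.38 × 0.2671 = 0.1015

10.15%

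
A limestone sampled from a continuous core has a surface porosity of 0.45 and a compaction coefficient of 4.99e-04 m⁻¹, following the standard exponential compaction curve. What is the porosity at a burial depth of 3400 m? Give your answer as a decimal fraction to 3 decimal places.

0.082

Working in km (1 km = 1000 m; β in km⁻¹ = β in m⁻¹ × 1000):
φ = φ₀·exp(−β·d) = 0.45 × exp(−0.499 × 3.4) = 0.45 × exp(−1.697)
  = 0.45 × 0.1833 = 0.0825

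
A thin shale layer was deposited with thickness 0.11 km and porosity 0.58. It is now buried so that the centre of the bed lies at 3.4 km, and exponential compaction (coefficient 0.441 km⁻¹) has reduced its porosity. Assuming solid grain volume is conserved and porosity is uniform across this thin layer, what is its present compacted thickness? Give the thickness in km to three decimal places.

0.053 km

Porosity at 3.4 km: phi = 0.58·exp(−0.441×3.4) = 0.1295
Solid-volume conservation: h(1−phi) = h₀(1−phi₀) ⇒ h = h₀·(1−phi₀)/(1−phi)
h = 0.11 × (1 − 0.58)/(1 − 0.1295) = 0.11 × 0.4825 = 0.0531 km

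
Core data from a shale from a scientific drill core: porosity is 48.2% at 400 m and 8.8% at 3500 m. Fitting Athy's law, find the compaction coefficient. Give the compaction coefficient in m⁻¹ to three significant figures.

Working in km (1 km = 1000 m; k in km⁻¹ = k in m⁻¹ × 1000):
Athy: phi(d) = phi₀ e^(−kd) ⇒ phi₁/phi₂ = e^{k(d₂−d₁)} ⇒ k = ln(phi₁/phi₂)/(d₂−d₁)
k = ln(0.482/0.088) / (3.5 − 0.4) = ln(5.477) / 3.1 = 1.7006 / 3.1 = 0.5486 km⁻¹

0.000549 m⁻¹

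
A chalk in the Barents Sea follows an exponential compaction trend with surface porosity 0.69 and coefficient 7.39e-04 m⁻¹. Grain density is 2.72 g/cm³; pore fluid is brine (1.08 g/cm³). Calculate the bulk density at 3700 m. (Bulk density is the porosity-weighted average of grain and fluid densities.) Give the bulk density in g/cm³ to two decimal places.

2.65 g/cm³

Working in km (1 km = 1000 m; β in km⁻¹ = β in m⁻¹ × 1000):
Porosity at depth: φ = 0.69·exp(−0.739×3.7) = 0.69×0.0649 = 0.0448
Bulk density: ρ_b = (1−φ)ρ_g + φ·ρ_f = 0.9552×2.72 + 0.0448×1.08
       = 2.598 + 0.048 = 2.647 g/cm³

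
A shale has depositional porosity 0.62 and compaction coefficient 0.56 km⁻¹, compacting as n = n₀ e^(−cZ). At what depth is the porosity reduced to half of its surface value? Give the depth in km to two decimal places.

1.24 km

n/n₀ = 1/2 ⇒ exp(−c·Z) = 1/2 ⇒ Z = ln(2) / c
Z = 0.6931 / 0.56 = 1.238 km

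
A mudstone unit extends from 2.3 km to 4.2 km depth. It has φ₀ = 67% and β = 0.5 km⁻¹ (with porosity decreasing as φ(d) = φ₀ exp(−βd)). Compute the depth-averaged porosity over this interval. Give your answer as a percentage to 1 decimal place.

13.7%

⟨φ⟩ = (1/(d₂−d₁)) ∫ φ₀ e^(−βd) dd = φ₀·(e^(−β·d₁) − e^(−β·d₂)) / (β·(d₂−d₁))
e^(−0.5×2.3) = 0.3166; e^(−0.5×4.2) = 0.1225
⟨φ⟩ = 0.67 × (0.3166 − 0.1225) / (0.5 × 1.9) = 0.67 × 0.2044 = 0.1369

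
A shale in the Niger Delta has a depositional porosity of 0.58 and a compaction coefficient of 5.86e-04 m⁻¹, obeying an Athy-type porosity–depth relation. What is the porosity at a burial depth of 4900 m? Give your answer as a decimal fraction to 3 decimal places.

0.033

Working in km (1 km = 1000 m; β in km⁻¹ = β in m⁻¹ × 1000):
n = n₀·exp(−β·z) = 0.58 × exp(−0.586 × 4.9) = 0.58 × exp(−2.871)
  = 0.58 × 0.0566 = 0.0328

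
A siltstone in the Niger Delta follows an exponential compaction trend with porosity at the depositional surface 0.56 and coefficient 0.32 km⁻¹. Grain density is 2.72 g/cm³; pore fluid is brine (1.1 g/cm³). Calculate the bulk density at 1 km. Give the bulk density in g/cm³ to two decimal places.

Porosity at depth: phi = 0.56·exp(−0.32×1) = 0.56×0.7261 = 0.4066
Bulk density: ρ_b = (1−phi)ρ_g + phi·ρ_f = 0.5934×2.72 + 0.4066×1.1
       = 1.614 + 0.447 = 2.061 g/cm³

2.06 g/cm³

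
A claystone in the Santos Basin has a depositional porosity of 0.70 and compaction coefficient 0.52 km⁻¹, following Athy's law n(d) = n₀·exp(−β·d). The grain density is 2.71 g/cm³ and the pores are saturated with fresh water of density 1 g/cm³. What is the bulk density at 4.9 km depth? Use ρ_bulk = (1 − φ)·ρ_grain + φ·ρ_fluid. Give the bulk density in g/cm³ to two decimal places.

Porosity at depth: n = 0.7·exp(−0.52×4.9) = 0.7×0.0782 = 0.0548
Bulk density: ρ_b = (1−n)ρ_g + n·ρ_f = 0.9452×2.71 + 0.0548×1
       = 2.562 + 0.055 = 2.616 g/cm³

2.62 g/cm³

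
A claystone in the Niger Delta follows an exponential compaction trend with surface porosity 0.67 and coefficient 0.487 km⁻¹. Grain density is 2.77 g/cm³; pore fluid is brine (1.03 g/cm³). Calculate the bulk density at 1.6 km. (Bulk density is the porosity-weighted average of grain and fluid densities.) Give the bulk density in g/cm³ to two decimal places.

2.24 g/cm³

Porosity at depth: phi = 0.67·exp(−0.487×1.6) = 0.67×0.4588 = 0.3074
Bulk density: ρ_b = (1−phi)ρ_g + phi·ρ_f = 0.6926×2.77 + 0.3074×1.03
       = 1.919 + 0.317 = 2.235 g/cm³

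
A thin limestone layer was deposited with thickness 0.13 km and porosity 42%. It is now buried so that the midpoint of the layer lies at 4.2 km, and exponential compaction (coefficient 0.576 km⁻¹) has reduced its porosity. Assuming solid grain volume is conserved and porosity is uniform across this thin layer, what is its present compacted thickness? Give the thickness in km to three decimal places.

Porosity at 4.2 km: n = 0.42·exp(−0.576×4.2) = 0.0374
Solid-volume conservation: h(1−n) = h₀(1−n₀) ⇒ h = h₀·(1−n₀)/(1−n)
h = 0.13 × (1 − 0.42)/(1 − 0.0374) = 0.13 × 0.6025 = 0.0783 km

0.078 km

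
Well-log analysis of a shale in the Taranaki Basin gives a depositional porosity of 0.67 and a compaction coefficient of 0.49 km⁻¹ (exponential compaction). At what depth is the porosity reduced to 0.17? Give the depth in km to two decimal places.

2.80 km

Invert Athy's law: z = ln(phi₀/phi) / c
z = ln(0.67/0.17) / 0.49 = ln(3.941) / 0.49 = 1.3715 / 0.49 = 2.799 km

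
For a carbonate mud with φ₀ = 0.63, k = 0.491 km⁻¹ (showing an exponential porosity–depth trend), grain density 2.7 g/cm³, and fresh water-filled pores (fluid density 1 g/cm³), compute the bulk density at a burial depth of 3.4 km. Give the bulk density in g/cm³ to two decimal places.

2.50 g/cm³

Porosity at depth: φ = 0.63·exp(−0.491×3.4) = 0.63×0.1884 = 0.1187
Bulk density: ρ_b = (1−φ)ρ_g + φ·ρ_f = 0.8813×2.7 + 0.1187×1
       = 2.380 + 0.119 = 2.498 g/cm³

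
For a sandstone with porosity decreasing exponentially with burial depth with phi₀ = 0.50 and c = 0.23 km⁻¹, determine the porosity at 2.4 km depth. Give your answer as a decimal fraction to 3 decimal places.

0.288

phi = phi₀·exp(−c·z) = 0.5 × exp(−0.23 × 2.4) = 0.5 × exp(−0.552)
  = 0.5 × 0.5758 = 0.2879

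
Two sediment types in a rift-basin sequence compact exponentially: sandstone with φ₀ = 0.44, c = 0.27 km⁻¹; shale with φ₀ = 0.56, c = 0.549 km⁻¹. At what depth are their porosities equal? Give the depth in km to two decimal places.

0.86 km

Set φ₀ₐ e^(−cₐZ) = φ₀ᵦ e^(−cᵦZ) ⇒ ln(φ₀ₐ/φ₀ᵦ) = (cₐ − cᵦ)·Z
Z = ln(0.44/0.56) / (0.27 − 0.549) = -0.2412 / -0.279 = 0.864 km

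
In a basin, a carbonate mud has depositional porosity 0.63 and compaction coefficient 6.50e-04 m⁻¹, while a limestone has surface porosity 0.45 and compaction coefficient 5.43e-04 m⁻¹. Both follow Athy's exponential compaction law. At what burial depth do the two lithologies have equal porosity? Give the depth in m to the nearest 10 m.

Working in km (1 km = 1000 m; β in km⁻¹ = β in m⁻¹ × 1000):
Set φ₀ₐ e^(−βₐz) = φ₀ᵦ e^(−βᵦz) ⇒ ln(φ₀ₐ/φ₀ᵦ) = (βₐ − βᵦ)·z
z = ln(0.63/0.45) / (0.65 − 0.543) = 0.3365 / 0.107 = 3.145 km

3140 m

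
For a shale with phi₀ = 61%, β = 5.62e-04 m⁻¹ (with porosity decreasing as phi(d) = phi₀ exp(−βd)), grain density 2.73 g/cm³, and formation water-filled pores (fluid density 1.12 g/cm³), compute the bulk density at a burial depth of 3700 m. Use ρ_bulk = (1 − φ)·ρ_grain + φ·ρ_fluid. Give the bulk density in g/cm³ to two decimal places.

Working in km (1 km = 1000 m; β in km⁻¹ = β in m⁻¹ × 1000):
Porosity at depth: phi = 0.61·exp(−0.562×3.7) = 0.61×0.1250 = 0.0763
Bulk density: ρ_b = (1−phi)ρ_g + phi·ρ_f = 0.9237×2.73 + 0.0763×1.12
       = 2.522 + 0.085 = 2.607 g/cm³

2.61 g/cm³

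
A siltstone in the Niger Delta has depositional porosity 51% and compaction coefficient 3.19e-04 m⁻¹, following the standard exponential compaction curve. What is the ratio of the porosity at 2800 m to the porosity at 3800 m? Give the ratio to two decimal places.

Working in km (1 km = 1000 m; k in km⁻¹ = k in m⁻¹ × 1000):
n(Z₁)/n(Z₂) = e^(−k·Z₁)/e^(−k·Z₂) = e^{k(Z₂−Z₁)}
= exp(0.319 × 1) = exp(0.319) = 1.3758

1.38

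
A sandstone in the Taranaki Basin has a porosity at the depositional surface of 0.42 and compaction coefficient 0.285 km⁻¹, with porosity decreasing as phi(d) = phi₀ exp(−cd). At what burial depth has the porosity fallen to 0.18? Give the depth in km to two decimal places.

2.97 km

Invert Athy's law: d = ln(phi₀/phi) / c
d = ln(0.42/0.18) / 0.285 = ln(2.333) / 0.285 = 0.8473 / 0.285 = 2.973 km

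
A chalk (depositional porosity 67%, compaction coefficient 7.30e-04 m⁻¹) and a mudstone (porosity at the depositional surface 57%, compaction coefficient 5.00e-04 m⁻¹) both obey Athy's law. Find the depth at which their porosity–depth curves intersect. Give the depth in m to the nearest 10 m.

Working in km (1 km = 1000 m; k in km⁻¹ = k in m⁻¹ × 1000):
Set phi₀ₐ e^(−kₐZ) = phi₀ᵦ e^(−kᵦZ) ⇒ ln(phi₀ₐ/phi₀ᵦ) = (kₐ − kᵦ)·Z
Z = ln(0.67/0.57) / (0.73 − 0.5) = 0.1616 / 0.23 = 0.703 km

700 m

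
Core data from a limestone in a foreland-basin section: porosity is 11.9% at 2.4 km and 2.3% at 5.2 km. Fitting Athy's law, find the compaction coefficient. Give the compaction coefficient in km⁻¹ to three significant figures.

0.587 km⁻¹

Athy: n(Z) = n₀ e^(−βZ) ⇒ n₁/n₂ = e^{β(Z₂−Z₁)} ⇒ β = ln(n₁/n₂)/(Z₂−Z₁)
β = ln(0.119/0.023) / (5.2 − 2.4) = ln(5.174) / 2.8 = 1.6436 / 2.8 = 0.587 km⁻¹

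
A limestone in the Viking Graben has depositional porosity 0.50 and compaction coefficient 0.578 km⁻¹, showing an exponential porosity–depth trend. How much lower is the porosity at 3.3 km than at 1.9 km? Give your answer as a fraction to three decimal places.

0.093

phi(1.9) = 0.5·e^(−0.578×1.9) = 0.1667
phi(3.3) = 0.5·e^(−0.578×3.3) = 0.0742
Δphi = 0.1667 − 0.0742 = 0.0925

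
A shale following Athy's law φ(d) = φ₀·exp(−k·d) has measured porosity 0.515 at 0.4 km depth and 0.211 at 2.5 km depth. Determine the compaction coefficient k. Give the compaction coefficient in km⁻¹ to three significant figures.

0.425 km⁻¹

Athy: φ(d) = φ₀ e^(−kd) ⇒ φ₁/φ₂ = e^{k(d₂−d₁)} ⇒ k = ln(φ₁/φ₂)/(d₂−d₁)
k = ln(0.515/0.211) / (2.5 − 0.4) = ln(2.441) / 2.1 = 0.8923 / 2.1 = 0.4249 km⁻¹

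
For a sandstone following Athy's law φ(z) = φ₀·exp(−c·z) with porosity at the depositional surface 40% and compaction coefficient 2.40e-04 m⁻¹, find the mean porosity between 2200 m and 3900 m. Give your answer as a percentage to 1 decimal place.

19.4%

Working in km (1 km = 1000 m; c in km⁻¹ = c in m⁻¹ × 1000):
⟨φ⟩ = (1/(z₂−z₁)) ∫ φ₀ e^(−cz) dz = φ₀·(e^(−c·z₁) − e^(−c·z₂)) / (c·(z₂−z₁))
e^(−0.24×2.2) = 0.5898; e^(−0.24×3.9) = 0.3922
⟨φ⟩ = 0.4 × (0.5898 − 0.3922) / (0.24 × 1.7) = 0.4 × 0.4843 = 0.1937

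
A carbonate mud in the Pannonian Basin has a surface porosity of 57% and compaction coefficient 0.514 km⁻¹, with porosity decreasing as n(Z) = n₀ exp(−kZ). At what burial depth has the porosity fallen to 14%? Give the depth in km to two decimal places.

Invert Athy's law: Z = ln(n₀/n) / k
Z = ln(0.57/0.14) / 0.514 = ln(4.071) / 0.514 = 1.4040 / 0.514 = 2.732 km

2.73 km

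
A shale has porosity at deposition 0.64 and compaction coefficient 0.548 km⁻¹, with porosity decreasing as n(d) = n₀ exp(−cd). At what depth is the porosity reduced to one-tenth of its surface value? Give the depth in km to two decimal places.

4.20 km

n/n₀ = 1/10 ⇒ exp(−c·d) = 1/10 ⇒ d = ln(10) / c
d = 2.3026 / 0.548 = 4.202 km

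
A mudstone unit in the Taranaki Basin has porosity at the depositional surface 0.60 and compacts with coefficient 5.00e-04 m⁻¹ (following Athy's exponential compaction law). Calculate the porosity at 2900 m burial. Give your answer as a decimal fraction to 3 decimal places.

0.141

Working in km (1 km = 1000 m; k in km⁻¹ = k in m⁻¹ × 1000):
φ = φ₀·exp(−k·z) = 0.6 × exp(−0.5 × 2.9) = 0.6 × exp(−1.45)
  = 0.6 × 0.2346 = 0.1407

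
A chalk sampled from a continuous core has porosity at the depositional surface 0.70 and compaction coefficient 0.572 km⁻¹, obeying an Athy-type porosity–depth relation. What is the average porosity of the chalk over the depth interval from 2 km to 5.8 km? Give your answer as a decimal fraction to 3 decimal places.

0.091

⟨n⟩ = (1/(Z₂−Z₁)) ∫ n₀ e^(−cZ) dZ = n₀·(e^(−c·Z₁) − e^(−c·Z₂)) / (c·(Z₂−Z₁))
e^(−0.572×2) = 0.3185; e^(−0.572×5.8) = 0.0362
⟨n⟩ = 0.7 × (0.3185 − 0.0362) / (0.572 × 3.8) = 0.7 × 0.1299 = 0.0909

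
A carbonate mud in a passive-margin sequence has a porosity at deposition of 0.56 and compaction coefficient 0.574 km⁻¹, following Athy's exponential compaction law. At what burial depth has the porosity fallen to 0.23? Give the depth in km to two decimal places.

1.55 km

Invert Athy's law: Z = ln(φ₀/φ) / k
Z = ln(0.56/0.23) / 0.574 = ln(2.435) / 0.574 = 0.8899 / 0.574 = 1.550 km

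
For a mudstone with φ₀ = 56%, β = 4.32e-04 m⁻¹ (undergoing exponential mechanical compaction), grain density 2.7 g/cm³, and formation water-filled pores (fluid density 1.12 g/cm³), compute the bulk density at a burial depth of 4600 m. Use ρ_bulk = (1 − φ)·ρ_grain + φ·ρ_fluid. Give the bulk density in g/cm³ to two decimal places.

2.58 g/cm³

Working in km (1 km = 1000 m; β in km⁻¹ = β in m⁻¹ × 1000):
Porosity at depth: φ = 0.56·exp(−0.432×4.6) = 0.56×0.1371 = 0.0768
Bulk density: ρ_b = (1−φ)ρ_g + φ·ρ_f = 0.9232×2.7 + 0.0768×1.12
       = 2.493 + 0.086 = 2.579 g/cm³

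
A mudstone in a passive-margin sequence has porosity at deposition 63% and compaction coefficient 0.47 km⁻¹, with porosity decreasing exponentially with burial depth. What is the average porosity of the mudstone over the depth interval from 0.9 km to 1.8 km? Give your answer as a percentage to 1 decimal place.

⟨phi⟩ = (1/(z₂−z₁)) ∫ phi₀ e^(−cz) dz = phi₀·(e^(−c·z₁) − e^(−c·z₂)) / (c·(z₂−z₁))
e^(−0.47×0.9) = 0.6551; e^(−0.47×1.8) = 0.4291
⟨phi⟩ = 0.63 × (0.6551 − 0.4291) / (0.47 × 0.9) = 0.63 × 0.5342 = 0.3365

33.7%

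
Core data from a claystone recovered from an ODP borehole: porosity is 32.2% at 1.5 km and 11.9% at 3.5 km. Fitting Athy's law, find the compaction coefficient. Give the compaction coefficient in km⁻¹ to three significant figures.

0.498 km⁻¹

Athy: n(Z) = n₀ e^(−βZ) ⇒ n₁/n₂ = e^{β(Z₂−Z₁)} ⇒ β = ln(n₁/n₂)/(Z₂−Z₁)
β = ln(0.322/0.119) / (3.5 − 1.5) = ln(2.706) / 2 = 0.9954 / 2 = 0.4977 km⁻¹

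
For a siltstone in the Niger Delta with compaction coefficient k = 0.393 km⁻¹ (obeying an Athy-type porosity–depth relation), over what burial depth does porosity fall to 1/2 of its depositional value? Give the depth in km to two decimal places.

n/n₀ = 1/2 ⇒ exp(−k·Z) = 1/2 ⇒ Z = ln(2) / k
Z = 0.6931 / 0.393 = 1.764 km

1.76 km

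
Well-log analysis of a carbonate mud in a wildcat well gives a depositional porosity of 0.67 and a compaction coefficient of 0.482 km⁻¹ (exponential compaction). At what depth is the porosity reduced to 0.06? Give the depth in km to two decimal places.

5.01 km

Invert Athy's law: d = ln(n₀/n) / c
d = ln(0.67/0.06) / 0.482 = ln(11.17) / 0.482 = 2.4129 / 0.482 = 5.006 km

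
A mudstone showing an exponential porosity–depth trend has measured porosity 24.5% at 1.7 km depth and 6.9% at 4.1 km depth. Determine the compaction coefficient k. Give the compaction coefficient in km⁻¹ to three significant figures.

0.528 km⁻¹

Athy: phi(d) = phi₀ e^(−kd) ⇒ phi₁/phi₂ = e^{k(d₂−d₁)} ⇒ k = ln(phi₁/phi₂)/(d₂−d₁)
k = ln(0.245/0.069) / (4.1 − 1.7) = ln(3.551) / 2.4 = 1.2672 / 2.4 = 0.528 km⁻¹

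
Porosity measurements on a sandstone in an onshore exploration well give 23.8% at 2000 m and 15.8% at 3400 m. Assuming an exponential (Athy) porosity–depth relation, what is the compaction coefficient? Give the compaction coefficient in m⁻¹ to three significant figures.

0.000293 m⁻¹

Working in km (1 km = 1000 m; c in km⁻¹ = c in m⁻¹ × 1000):
Athy: φ(Z) = φ₀ e^(−cZ) ⇒ φ₁/φ₂ = e^{c(Z₂−Z₁)} ⇒ c = ln(φ₁/φ₂)/(Z₂−Z₁)
c = ln(0.238/0.158) / (3.4 − 2) = ln(1.506) / 1.4 = 0.4097 / 1.4 = 0.2926 km⁻¹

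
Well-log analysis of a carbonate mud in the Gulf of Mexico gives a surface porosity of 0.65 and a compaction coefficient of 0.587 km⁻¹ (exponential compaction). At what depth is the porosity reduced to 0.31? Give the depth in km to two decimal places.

1.26 km

Invert Athy's law: z = ln(n₀/n) / β
z = ln(0.65/0.31) / 0.587 = ln(2.097) / 0.587 = 0.7404 / 0.587 = 1.261 km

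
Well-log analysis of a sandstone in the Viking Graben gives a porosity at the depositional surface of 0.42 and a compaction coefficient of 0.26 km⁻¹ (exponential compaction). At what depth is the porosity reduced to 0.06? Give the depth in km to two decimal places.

7.48 km

Invert Athy's law: d = ln(phi₀/phi) / c
d = ln(0.42/0.06) / 0.26 = ln(7) / 0.26 = 1.9459 / 0.26 = 7.484 km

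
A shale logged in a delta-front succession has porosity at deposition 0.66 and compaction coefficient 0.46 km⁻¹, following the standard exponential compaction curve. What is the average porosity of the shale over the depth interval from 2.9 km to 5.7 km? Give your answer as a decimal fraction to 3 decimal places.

0.098

⟨φ⟩ = (1/(d₂−d₁)) ∫ φ₀ e^(−βd) dd = φ₀·(e^(−β·d₁) − e^(−β·d₂)) / (β·(d₂−d₁))
e^(−0.46×2.9) = 0.2634; e^(−0.46×5.7) = 0.0727
⟨φ⟩ = 0.66 × (0.2634 − 0.0727) / (0.46 × 2.8) = 0.66 × 0.1481 = 0.0978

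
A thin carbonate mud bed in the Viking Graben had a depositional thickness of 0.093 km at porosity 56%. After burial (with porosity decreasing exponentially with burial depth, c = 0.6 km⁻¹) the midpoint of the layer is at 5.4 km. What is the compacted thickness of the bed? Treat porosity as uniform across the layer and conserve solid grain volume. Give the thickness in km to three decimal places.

0.042 km

Porosity at 5.4 km: φ = 0.56·exp(−0.6×5.4) = 0.0219
Solid-volume conservation: h(1−φ) = h₀(1−φ₀) ⇒ h = h₀·(1−φ₀)/(1−φ)
h = 0.093 × (1 − 0.56)/(1 − 0.0219) = 0.093 × 0.4499 = 0.0418 km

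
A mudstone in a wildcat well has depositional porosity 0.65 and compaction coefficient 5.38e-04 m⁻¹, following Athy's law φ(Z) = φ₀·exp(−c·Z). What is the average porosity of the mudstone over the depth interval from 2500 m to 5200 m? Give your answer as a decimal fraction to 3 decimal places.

0.089

Working in km (1 km = 1000 m; c in km⁻¹ = c in m⁻¹ × 1000):
⟨φ⟩ = (1/(Z₂−Z₁)) ∫ φ₀ e^(−cZ) dZ = φ₀·(e^(−c·Z₁) − e^(−c·Z₂)) / (c·(Z₂−Z₁))
e^(−0.538×2.5) = 0.2605; e^(−0.538×5.2) = 0.0610
⟨φ⟩ = 0.65 × (0.2605 − 0.0610) / (0.538 × 2.7) = 0.65 × 0.1374 = 0.0893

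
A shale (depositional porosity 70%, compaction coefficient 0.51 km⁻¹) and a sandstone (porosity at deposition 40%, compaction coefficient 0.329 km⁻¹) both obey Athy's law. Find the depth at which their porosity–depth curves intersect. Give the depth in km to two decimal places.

Set φ₀ₐ e^(−kₐd) = φ₀ᵦ e^(−kᵦd) ⇒ ln(φ₀ₐ/φ₀ᵦ) = (kₐ − kᵦ)·d
d = ln(0.7/0.4) / (0.51 − 0.329) = 0.5596 / 0.181 = 3.092 km

3.09 km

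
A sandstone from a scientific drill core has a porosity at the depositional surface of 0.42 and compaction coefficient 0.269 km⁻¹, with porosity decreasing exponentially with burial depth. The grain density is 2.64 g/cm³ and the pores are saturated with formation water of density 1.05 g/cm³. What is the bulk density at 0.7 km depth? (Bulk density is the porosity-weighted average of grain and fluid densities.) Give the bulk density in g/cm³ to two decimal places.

Porosity at depth: n = 0.42·exp(−0.269×0.7) = 0.42×0.8284 = 0.3479
Bulk density: ρ_b = (1−n)ρ_g + n·ρ_f = 0.6521×2.64 + 0.3479×1.05
       = 1.722 + 0.365 = 2.087 g/cm³

2.09 g/cm³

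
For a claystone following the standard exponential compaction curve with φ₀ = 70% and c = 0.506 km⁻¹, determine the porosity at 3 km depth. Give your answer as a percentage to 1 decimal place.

φ = φ₀·exp(−c·d) = 0.7 × exp(−0.506 × 3) = 0.7 × exp(−1.518)
  = 0.7 × 0.2191 = 0.1534

15.3%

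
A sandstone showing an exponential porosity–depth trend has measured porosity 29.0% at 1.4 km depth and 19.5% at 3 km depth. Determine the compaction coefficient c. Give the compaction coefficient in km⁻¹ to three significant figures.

0.248 km⁻¹

Athy: φ(z) = φ₀ e^(−cz) ⇒ φ₁/φ₂ = e^{c(z₂−z₁)} ⇒ c = ln(φ₁/φ₂)/(z₂−z₁)
c = ln(0.29/0.195) / (3 − 1.4) = ln(1.487) / 1.6 = 0.3969 / 1.6 = 0.2481 km⁻¹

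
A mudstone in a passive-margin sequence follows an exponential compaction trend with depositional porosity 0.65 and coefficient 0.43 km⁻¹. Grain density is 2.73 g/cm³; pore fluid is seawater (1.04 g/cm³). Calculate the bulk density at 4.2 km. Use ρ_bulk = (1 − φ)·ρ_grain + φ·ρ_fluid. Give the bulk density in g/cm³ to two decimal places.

Porosity at depth: φ = 0.65·exp(−0.43×4.2) = 0.65×0.1643 = 0.1068
Bulk density: ρ_b = (1−φ)ρ_g + φ·ρ_f = 0.8932×2.73 + 0.1068×1.04
       = 2.438 + 0.111 = 2.550 g/cm³

2.55 g/cm³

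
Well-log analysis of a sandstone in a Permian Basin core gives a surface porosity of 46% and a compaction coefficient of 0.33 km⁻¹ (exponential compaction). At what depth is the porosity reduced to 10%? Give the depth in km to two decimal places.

4.62 km

Invert Athy's law: d = ln(phi₀/phi) / k
d = ln(0.46/0.1) / 0.33 = ln(4.6) / 0.33 = 1.5261 / 0.33 = 4.624 km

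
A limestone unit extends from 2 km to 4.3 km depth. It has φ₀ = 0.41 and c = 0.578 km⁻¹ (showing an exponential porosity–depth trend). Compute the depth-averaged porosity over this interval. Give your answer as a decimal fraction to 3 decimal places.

⟨φ⟩ = (1/(z₂−z₁)) ∫ φ₀ e^(−cz) dz = φ₀·(e^(−c·z₁) − e^(−c·z₂)) / (c·(z₂−z₁))
e^(−0.578×2) = 0.3147; e^(−0.578×4.3) = 0.0833
⟨φ⟩ = 0.41 × (0.3147 − 0.0833) / (0.578 × 2.3) = 0.41 × 0.1741 = 0.0714

0.071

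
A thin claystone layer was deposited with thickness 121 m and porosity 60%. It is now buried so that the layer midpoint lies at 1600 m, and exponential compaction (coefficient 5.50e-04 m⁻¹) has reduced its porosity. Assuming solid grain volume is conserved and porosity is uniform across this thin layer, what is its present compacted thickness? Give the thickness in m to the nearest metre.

64 m

Working in km (1 km = 1000 m; β in km⁻¹ = β in m⁻¹ × 1000):
Porosity at 1.6 km: φ = 0.6·exp(−0.55×1.6) = 0.2489
Solid-volume conservation: h(1−φ) = h₀(1−φ₀) ⇒ h = h₀·(1−φ₀)/(1−φ)
h = 0.121 × (1 − 0.6)/(1 − 0.2489) = 0.121 × 0.5325 = 0.0644 km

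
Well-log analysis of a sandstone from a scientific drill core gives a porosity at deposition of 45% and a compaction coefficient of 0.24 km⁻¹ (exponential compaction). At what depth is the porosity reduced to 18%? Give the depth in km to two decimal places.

Invert Athy's law: d = ln(φ₀/φ) / β
d = ln(0.45/0.18) / 0.24 = ln(2.5) / 0.24 = 0.9163 / 0.24 = 3.818 km

3.82 km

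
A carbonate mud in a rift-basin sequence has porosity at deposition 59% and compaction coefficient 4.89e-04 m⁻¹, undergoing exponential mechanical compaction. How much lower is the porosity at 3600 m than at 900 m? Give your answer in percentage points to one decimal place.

27.8 percentage points

Working in km (1 km = 1000 m; β in km⁻¹ = β in m⁻¹ × 1000):
φ(0.9) = 0.59·e^(−0.489×0.9) = 0.3799
φ(3.6) = 0.59·e^(−0.489×3.6) = 0.1015
Δφ = 0.3799 − 0.1015 = 0.2785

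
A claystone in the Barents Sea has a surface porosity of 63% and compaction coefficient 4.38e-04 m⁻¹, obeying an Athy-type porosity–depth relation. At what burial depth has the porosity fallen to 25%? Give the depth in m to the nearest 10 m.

Working in km (1 km = 1000 m; β in km⁻¹ = β in m⁻¹ × 1000):
Invert Athy's law: d = ln(phi₀/phi) / β
d = ln(0.63/0.25) / 0.438 = ln(2.52) / 0.438 = 0.9243 / 0.438 = 2.110 km

2110 m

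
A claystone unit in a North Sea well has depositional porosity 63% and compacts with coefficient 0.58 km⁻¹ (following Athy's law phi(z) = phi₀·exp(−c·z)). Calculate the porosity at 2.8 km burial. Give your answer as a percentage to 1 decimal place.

12.4%

phi = phi₀·exp(−c·z) = 0.63 × exp(−0.58 × 2.8) = 0.63 × exp(−1.624)
  = 0.63 × 0.1971 = 0.1242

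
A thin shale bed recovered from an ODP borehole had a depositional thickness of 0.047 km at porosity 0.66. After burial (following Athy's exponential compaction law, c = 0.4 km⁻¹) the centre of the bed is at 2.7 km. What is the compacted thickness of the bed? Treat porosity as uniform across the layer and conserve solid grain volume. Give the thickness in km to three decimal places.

0.021 km

Porosity at 2.7 km: phi = 0.66·exp(−0.4×2.7) = 0.2241
Solid-volume conservation: h(1−phi) = h₀(1−phi₀) ⇒ h = h₀·(1−phi₀)/(1−phi)
h = 0.047 × (1 − 0.66)/(1 − 0.2241) = 0.047 × 0.4382 = 0.0206 km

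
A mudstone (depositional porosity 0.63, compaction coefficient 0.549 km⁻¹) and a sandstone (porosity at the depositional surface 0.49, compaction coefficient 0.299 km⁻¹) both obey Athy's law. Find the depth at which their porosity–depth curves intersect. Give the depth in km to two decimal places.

Set n₀ₐ e^(−kₐZ) = n₀ᵦ e^(−kᵦZ) ⇒ ln(n₀ₐ/n₀ᵦ) = (kₐ − kᵦ)·Z
Z = ln(0.63/0.49) / (0.549 − 0.299) = 0.2513 / 0.25 = 1.005 km

1.01 km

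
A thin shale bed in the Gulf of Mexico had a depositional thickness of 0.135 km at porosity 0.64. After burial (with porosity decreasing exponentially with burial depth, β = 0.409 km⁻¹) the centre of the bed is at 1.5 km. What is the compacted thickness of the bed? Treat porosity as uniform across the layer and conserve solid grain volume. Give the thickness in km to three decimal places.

0.074 km

Porosity at 1.5 km: phi = 0.64·exp(−0.409×1.5) = 0.3465
Solid-volume conservation: h(1−phi) = h₀(1−phi₀) ⇒ h = h₀·(1−phi₀)/(1−phi)
h = 0.135 × (1 − 0.64)/(1 − 0.3465) = 0.135 × 0.5509 = 0.0744 km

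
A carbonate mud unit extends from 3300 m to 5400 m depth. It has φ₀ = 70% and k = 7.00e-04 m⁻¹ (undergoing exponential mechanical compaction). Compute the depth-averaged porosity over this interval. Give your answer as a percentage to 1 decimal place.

3.6%

Working in km (1 km = 1000 m; k in km⁻¹ = k in m⁻¹ × 1000):
⟨φ⟩ = (1/(d₂−d₁)) ∫ φ₀ e^(−kd) dd = φ₀·(e^(−k·d₁) − e^(−k·d₂)) / (k·(d₂−d₁))
e^(−0.7×3.3) = 0.0993; e^(−0.7×5.4) = 0.0228
⟨φ⟩ = 0.7 × (0.0993 − 0.0228) / (0.7 × 2.1) = 0.7 × 0.0520 = 0.0364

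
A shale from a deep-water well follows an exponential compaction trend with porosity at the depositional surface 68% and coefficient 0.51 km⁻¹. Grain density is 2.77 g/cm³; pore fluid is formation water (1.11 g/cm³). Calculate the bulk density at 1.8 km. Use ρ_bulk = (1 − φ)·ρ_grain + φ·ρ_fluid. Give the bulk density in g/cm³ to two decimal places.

2.32 g/cm³

Porosity at depth: φ = 0.68·exp(−0.51×1.8) = 0.68×0.3993 = 0.2715
Bulk density: ρ_b = (1−φ)ρ_g + φ·ρ_f = 0.7285×2.77 + 0.2715×1.11
       = 2.018 + 0.301 = 2.319 g/cm³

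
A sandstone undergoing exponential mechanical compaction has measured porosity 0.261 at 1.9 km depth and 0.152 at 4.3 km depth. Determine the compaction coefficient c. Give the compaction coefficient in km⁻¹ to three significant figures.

Athy: n(d) = n₀ e^(−cd) ⇒ n₁/n₂ = e^{c(d₂−d₁)} ⇒ c = ln(n₁/n₂)/(d₂−d₁)
c = ln(0.261/0.152) / (4.3 − 1.9) = ln(1.717) / 2.4 = 0.5406 / 2.4 = 0.2253 km⁻¹

0.225 km⁻¹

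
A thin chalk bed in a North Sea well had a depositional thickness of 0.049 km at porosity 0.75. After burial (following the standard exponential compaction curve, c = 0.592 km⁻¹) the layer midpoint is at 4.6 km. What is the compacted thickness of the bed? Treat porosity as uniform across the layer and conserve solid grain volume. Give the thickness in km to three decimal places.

Porosity at 4.6 km: phi = 0.75·exp(−0.592×4.6) = 0.0492
Solid-volume conservation: h(1−phi) = h₀(1−phi₀) ⇒ h = h₀·(1−phi₀)/(1−phi)
h = 0.049 × (1 − 0.75)/(1 − 0.0492) = 0.049 × 0.2629 = 0.0129 km

0.013 km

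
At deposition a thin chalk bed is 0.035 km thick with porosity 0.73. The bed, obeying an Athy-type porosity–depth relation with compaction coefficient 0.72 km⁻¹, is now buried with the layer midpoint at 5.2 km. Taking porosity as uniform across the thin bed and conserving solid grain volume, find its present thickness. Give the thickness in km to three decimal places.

Porosity at 5.2 km: n = 0.73·exp(−0.72×5.2) = 0.0173
Solid-volume conservation: h(1−n) = h₀(1−n₀) ⇒ h = h₀·(1−n₀)/(1−n)
h = 0.035 × (1 − 0.73)/(1 − 0.0173) = 0.035 × 0.2747 = 0.0096 km

0.010 km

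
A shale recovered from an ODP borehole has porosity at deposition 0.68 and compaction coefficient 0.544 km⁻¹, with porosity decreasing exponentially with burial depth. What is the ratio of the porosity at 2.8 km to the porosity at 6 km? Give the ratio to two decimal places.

5.70

n(Z₁)/n(Z₂) = e^(−k·Z₁)/e^(−k·Z₂) = e^{k(Z₂−Z₁)}
= exp(0.544 × 3.2) = exp(1.741) = 5.7019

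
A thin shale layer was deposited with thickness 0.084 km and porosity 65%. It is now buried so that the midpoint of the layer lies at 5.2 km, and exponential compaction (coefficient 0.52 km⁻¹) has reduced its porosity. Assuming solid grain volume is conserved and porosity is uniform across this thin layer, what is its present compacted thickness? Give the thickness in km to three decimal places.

0.031 km

Porosity at 5.2 km: n = 0.65·exp(−0.52×5.2) = 0.0435
Solid-volume conservation: h(1−n) = h₀(1−n₀) ⇒ h = h₀·(1−n₀)/(1−n)
h = 0.084 × (1 − 0.65)/(1 − 0.0435) = 0.084 × 0.3659 = 0.0307 km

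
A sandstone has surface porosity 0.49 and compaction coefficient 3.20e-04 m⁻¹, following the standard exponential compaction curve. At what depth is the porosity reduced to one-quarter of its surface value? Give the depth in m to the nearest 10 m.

4330 m

Working in km (1 km = 1000 m; c in km⁻¹ = c in m⁻¹ × 1000):
n/n₀ = 1/4 ⇒ exp(−c·Z) = 1/4 ⇒ Z = ln(4) / c
Z = 1.3863 / 0.32 = 4.332 km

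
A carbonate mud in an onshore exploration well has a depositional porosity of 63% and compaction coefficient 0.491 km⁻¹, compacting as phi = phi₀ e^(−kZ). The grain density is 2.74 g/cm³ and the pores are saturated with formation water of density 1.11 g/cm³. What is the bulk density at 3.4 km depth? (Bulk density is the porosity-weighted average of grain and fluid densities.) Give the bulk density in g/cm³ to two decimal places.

2.55 g/cm³

Porosity at depth: phi = 0.63·exp(−0.491×3.4) = 0.63×0.1884 = 0.1187
Bulk density: ρ_b = (1−phi)ρ_g + phi·ρ_f = 0.8813×2.74 + 0.1187×1.11
       = 2.415 + 0.132 = 2.547 g/cm³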